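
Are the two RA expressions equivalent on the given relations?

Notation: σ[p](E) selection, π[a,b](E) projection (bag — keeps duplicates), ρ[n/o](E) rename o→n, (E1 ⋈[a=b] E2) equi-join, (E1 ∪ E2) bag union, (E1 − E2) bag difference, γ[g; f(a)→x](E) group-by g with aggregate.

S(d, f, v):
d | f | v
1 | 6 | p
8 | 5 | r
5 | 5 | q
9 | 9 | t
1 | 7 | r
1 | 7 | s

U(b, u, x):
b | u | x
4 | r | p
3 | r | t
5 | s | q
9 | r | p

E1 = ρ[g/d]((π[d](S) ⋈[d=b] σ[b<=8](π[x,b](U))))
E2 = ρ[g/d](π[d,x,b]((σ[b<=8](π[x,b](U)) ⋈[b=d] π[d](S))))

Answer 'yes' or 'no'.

E1 row counts bottom-up:
  S → 6
  π[d](S) → 6
  U → 4
  π[x,b](U) → 4
  σ[b<=8](π[x,b](U)) → 3
  (π[d](S) ⋈[d=b] σ[b<=8](π[x,b](U))) → 1
  ρ[g/d]((π[d](S) ⋈[d=b] σ[b<=8](π[x,b](U)))) → 1
E2 row counts bottom-up:
  U → 4
  π[x,b](U) → 4
  σ[b<=8](π[x,b](U)) → 3
  S → 6
  π[d](S) → 6
  (σ[b<=8](π[x,b](U)) ⋈[b=d] π[d](S)) → 1
  π[d,x,b]((σ[b<=8](π[x,b](U)) ⋈[b=d] π[d](S))) → 1
  ρ[g/d](π[d,x,b]((σ[b<=8](π[x,b](U)) ⋈[b=d] π[d](S)))) → 1

E1 and E2 produce the same multiset:
g | x | b
5 | q | 5

yes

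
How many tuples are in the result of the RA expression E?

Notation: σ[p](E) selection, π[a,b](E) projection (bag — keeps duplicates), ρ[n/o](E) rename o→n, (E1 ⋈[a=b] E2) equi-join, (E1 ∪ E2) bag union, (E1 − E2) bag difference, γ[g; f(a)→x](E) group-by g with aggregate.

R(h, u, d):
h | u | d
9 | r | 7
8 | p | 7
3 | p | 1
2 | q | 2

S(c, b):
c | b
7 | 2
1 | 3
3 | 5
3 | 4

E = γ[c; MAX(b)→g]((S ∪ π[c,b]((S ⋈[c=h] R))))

Row counts bottom-up:
  S → 4
  S → 4
  R → 4
  (S ⋈[c=h] R) → 2
  π[c,b]((S ⋈[c=h] R)) → 2
  (S ∪ π[c,b]((S ⋈[c=h] R))) → 6
  γ[c; MAX(b)→g]((S ∪ π[c,b]((S ⋈[c=h] R)))) → 3

|E| = 3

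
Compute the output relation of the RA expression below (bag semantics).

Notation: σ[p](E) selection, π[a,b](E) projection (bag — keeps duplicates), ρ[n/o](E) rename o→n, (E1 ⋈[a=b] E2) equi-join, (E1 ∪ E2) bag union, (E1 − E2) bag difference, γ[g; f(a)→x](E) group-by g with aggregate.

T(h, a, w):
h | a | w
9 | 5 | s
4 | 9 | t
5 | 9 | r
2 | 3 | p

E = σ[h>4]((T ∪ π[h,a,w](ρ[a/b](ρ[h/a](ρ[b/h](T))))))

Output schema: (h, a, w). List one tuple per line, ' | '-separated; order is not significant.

Stepwise |·|:
  T → 4
  T → 4
  ρ[b/h](T) → 4
  ρ[h/a](ρ[b/h](T)) → 4
  ρ[a/b](ρ[h/a](ρ[b/h](T))) → 4
  π[h,a,w](ρ[a/b](ρ[h/a](ρ[b/h](T)))) → 4
  (T ∪ π[h,a,w](ρ[a/b](ρ[h/a](ρ[b/h](T))))) → 8
  σ[h>4]((T ∪ π[h,a,w](ρ[a/b](ρ[h/a](ρ[b/h](T)))))) → 5

== RESULT ==
h | a | w
5 | 9 | r
5 | 9 | s
9 | 4 | t
9 | 5 | r
9 | 5 | s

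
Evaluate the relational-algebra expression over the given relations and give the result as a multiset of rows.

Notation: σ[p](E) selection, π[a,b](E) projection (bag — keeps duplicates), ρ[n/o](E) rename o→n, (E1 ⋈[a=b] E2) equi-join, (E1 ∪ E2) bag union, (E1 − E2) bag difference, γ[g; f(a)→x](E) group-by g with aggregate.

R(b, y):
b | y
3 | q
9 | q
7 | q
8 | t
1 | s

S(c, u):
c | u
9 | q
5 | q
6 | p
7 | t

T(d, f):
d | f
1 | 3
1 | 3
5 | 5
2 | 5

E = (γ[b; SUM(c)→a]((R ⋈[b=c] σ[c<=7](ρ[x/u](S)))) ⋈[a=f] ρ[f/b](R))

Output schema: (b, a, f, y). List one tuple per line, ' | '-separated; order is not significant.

Row counts bottom-up:
  R → 5
  S → 4
  ρ[x/u](S) → 4
  σ[c<=7](ρ[x/u](S)) → 3
  (R ⋈[b=c] σ[c<=7](ρ[x/u](S))) → 1
  γ[b; SUM(c)→a]((R ⋈[b=c] σ[c<=7](ρ[x/u](S)))) → 1
  R → 5
  ρ[f/b](R) → 5
  (γ[b; SUM(c)→a]((R ⋈[b=c] σ[c<=7](ρ[x/u](S)))) ⋈[a=f] ρ[f/b](R)) → 1

== RESULT ==
b | a | f | y
7 | 7 | 7 | q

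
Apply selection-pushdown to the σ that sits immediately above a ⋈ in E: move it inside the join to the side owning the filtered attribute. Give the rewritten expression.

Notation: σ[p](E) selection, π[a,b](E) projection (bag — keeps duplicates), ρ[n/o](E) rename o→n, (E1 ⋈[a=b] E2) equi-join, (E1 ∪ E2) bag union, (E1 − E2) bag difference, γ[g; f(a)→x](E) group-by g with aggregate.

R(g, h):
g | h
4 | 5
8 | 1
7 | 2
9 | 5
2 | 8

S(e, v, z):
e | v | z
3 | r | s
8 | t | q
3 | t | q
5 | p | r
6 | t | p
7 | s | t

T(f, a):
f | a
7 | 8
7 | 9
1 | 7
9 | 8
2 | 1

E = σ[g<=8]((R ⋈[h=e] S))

σ filters on g, owned by the left side.
E' = (σ[g<=8](R) ⋈[h=e] S)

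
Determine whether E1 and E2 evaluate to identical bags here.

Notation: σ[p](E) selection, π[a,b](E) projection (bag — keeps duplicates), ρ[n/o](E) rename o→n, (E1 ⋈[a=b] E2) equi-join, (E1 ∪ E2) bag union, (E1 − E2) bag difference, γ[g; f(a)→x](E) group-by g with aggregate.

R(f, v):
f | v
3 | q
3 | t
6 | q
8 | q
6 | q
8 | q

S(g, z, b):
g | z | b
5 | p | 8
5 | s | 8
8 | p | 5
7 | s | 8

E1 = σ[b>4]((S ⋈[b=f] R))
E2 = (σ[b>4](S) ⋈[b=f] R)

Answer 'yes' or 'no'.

E1 row counts bottom-up:
  S → 4
  R → 6
  (S ⋈[b=f] R) → 6
  σ[b>4]((S ⋈[b=f] R)) → 6
E2 row counts bottom-up:
  S → 4
  σ[b>4](S) → 4
  R → 6
  (σ[b>4](S) ⋈[b=f] R) → 6

E1 and E2 produce the same multiset:
g | z | b | f | v
5 | p | 8 | 8 | q
5 | p | 8 | 8 | q
5 | s | 8 | 8 | q
5 | s | 8 | 8 | q
7 | s | 8 | 8 | q
7 | s | 8 | 8 | q

yes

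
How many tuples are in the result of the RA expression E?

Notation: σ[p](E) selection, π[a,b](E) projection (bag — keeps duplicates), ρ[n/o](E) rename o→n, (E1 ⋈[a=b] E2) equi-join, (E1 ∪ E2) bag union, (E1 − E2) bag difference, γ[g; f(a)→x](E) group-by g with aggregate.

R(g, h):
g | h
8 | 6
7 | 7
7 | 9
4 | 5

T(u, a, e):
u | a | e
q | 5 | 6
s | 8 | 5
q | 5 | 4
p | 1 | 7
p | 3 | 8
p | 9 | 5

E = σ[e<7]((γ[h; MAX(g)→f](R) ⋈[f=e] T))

Per-node cardinality:
  R → 4
  γ[h; MAX(g)→f](R) → 4
  T → 6
  (γ[h; MAX(g)→f](R) ⋈[f=e] T) → 4
  σ[e<7]((γ[h; MAX(g)→f](R) ⋈[f=e] T)) → 1

|E| = 1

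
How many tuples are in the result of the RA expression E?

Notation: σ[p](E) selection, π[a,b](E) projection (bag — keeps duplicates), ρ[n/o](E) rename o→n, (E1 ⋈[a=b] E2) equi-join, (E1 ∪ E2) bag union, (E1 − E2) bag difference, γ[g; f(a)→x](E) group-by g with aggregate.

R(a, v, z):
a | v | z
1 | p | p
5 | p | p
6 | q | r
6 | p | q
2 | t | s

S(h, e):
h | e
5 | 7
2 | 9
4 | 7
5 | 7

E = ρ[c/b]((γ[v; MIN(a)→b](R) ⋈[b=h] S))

Row counts bottom-up:
  R → 5
  γ[v; MIN(a)→b](R) → 3
  S → 4
  (γ[v; MIN(a)→b](R) ⋈[b=h] S) → 1
  ρ[c/b]((γ[v; MIN(a)→b](R) ⋈[b=h] S)) → 1

|E| = 1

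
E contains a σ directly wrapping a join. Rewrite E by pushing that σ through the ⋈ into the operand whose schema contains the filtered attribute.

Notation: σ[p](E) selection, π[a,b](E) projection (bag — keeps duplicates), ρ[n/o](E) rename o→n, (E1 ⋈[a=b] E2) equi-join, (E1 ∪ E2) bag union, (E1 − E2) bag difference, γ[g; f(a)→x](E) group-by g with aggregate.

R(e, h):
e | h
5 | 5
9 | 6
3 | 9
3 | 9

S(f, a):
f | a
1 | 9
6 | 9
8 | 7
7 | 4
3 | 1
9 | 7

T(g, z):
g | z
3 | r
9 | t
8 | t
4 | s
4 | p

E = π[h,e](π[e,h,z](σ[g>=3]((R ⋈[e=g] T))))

σ filters on g, owned by the right side.
E' = π[h,e](π[e,h,z]((R ⋈[e=g] σ[g>=3](T))))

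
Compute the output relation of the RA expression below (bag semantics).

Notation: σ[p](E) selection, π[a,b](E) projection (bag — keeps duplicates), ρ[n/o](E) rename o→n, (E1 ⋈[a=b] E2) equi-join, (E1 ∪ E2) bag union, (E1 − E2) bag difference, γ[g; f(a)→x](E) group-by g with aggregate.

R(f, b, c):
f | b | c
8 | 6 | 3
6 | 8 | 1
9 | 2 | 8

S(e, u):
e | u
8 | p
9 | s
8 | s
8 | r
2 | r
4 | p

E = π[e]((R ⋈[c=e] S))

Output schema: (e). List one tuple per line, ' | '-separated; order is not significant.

Stepwise |·|:
  R → 3
  S → 6
  (R ⋈[c=e] S) → 3
  π[e]((R ⋈[c=e] S)) → 3

== RESULT ==
e
8
8
8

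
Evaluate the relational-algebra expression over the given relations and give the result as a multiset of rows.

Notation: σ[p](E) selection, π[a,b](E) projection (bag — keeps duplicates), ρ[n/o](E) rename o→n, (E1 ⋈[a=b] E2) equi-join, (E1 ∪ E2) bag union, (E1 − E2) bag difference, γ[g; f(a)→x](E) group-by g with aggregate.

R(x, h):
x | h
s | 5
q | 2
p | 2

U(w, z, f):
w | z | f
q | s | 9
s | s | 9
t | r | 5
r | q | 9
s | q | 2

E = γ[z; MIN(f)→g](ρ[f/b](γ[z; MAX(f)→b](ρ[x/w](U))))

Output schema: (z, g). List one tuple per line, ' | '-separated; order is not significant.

Row counts bottom-up:
  U → 5
  ρ[x/w](U) → 5
  γ[z; MAX(f)→b](ρ[x/w](U)) → 3
  ρ[f/b](γ[z; MAX(f)→b](ρ[x/w](U))) → 3
  γ[z; MIN(f)→g](ρ[f/b](γ[z; MAX(f)→b](ρ[x/w](U)))) → 3

== RESULT ==
z | g
q | 9
r | 5
s | 9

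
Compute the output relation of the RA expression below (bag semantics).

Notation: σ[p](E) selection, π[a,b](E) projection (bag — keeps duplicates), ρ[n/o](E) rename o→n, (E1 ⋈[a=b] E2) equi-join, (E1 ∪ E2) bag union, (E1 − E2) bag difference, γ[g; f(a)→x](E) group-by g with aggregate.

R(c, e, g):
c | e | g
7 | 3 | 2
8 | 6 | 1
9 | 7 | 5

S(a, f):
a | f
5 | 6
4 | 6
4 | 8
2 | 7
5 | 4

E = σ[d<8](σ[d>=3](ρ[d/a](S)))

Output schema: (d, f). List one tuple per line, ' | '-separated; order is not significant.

Stepwise |·|:
  S → 5
  ρ[d/a](S) → 5
  σ[d>=3](ρ[d/a](S)) → 4
  σ[d<8](σ[d>=3](ρ[d/a](S))) → 4

== RESULT ==
d | f
4 | 6
4 | 8
5 | 4
5 | 6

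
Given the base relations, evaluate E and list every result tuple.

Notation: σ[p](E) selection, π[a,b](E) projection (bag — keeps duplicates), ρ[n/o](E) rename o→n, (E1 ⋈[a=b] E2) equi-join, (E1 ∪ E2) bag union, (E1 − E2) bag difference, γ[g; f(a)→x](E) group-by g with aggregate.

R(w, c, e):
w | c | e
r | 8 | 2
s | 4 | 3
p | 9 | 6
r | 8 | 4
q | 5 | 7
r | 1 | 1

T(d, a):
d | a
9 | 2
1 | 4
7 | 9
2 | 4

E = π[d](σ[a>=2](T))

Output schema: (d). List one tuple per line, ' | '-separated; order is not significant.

Row counts bottom-up:
  T → 4
  σ[a>=2](T) → 4
  π[d](σ[a>=2](T)) → 4

== RESULT ==
d
1
2
7
9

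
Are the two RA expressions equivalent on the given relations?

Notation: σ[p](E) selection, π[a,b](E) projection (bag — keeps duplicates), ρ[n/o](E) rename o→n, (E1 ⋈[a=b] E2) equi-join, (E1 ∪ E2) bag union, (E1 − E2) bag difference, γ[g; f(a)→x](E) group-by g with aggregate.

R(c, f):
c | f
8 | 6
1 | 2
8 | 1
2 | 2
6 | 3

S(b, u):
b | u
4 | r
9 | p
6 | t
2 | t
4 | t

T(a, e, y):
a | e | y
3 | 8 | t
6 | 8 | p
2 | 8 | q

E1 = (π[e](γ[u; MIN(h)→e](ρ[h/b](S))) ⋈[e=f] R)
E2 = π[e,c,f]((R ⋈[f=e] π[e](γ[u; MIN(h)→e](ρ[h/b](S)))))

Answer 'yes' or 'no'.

E1 row counts bottom-up:
  S → 5
  ρ[h/b](S) → 5
  γ[u; MIN(h)→e](ρ[h/b](S)) → 3
  π[e](γ[u; MIN(h)→e](ρ[h/b](S))) → 3
  R → 5
  (π[e](γ[u; MIN(h)→e](ρ[h/b](S))) ⋈[e=f] R) → 2
E2 row counts bottom-up:
  R → 5
  S → 5
  ρ[h/b](S) → 5
  γ[u; MIN(h)→e](ρ[h/b](S)) → 3
  π[e](γ[u; MIN(h)→e](ρ[h/b](S))) → 3
  (R ⋈[f=e] π[e](γ[u; MIN(h)→e](ρ[h/b](S)))) → 2
  π[e,c,f]((R ⋈[f=e] π[e](γ[u; MIN(h)→e](ρ[h/b](S))))) → 2

E1 and E2 produce the same multiset:
e | c | f
2 | 1 | 2
2 | 2 | 2

yes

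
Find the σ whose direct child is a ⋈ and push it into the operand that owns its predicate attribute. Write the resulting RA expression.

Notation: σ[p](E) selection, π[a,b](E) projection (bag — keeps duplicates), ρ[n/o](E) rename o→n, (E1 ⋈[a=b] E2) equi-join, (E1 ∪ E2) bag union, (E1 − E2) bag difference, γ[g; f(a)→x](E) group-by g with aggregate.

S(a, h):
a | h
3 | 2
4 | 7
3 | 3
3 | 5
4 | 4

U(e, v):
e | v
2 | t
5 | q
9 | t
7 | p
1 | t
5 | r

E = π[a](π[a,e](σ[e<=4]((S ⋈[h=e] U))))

σ filters on e, owned by the right side.
E' = π[a](π[a,e]((S ⋈[h=e] σ[e<=4](U))))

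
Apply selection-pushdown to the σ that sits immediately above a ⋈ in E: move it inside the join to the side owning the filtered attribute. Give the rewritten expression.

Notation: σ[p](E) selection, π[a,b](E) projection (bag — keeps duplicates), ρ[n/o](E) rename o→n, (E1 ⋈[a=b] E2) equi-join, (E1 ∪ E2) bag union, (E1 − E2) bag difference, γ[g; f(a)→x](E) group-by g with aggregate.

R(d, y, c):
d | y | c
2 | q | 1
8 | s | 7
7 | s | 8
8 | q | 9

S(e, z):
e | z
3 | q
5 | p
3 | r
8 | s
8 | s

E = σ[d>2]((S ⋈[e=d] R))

σ filters on d, owned by the right side.
E' = (S ⋈[e=d] σ[d>2](R))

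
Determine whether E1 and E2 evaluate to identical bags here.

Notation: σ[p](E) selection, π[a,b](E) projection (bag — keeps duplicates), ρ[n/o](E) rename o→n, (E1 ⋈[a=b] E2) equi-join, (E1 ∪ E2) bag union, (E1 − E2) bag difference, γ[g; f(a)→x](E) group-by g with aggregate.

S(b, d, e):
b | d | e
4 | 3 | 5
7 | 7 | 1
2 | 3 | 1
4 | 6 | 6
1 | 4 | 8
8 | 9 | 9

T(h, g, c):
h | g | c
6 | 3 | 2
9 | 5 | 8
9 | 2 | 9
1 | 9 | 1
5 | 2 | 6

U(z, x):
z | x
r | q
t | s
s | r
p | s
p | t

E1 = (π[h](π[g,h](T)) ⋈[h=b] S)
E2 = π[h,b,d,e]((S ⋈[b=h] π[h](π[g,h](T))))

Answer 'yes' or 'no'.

E1 row counts bottom-up:
  T → 5
  π[g,h](T) → 5
  π[h](π[g,h](T)) → 5
  S → 6
  (π[h](π[g,h](T)) ⋈[h=b] S) → 1
E2 row counts bottom-up:
  S → 6
  T → 5
  π[g,h](T) → 5
  π[h](π[g,h](T)) → 5
  (S ⋈[b=h] π[h](π[g,h](T))) → 1
  π[h,b,d,e]((S ⋈[b=h] π[h](π[g,h](T)))) → 1

E1 and E2 produce the same multiset:
h | b | d | e
1 | 1 | 4 | 8

yes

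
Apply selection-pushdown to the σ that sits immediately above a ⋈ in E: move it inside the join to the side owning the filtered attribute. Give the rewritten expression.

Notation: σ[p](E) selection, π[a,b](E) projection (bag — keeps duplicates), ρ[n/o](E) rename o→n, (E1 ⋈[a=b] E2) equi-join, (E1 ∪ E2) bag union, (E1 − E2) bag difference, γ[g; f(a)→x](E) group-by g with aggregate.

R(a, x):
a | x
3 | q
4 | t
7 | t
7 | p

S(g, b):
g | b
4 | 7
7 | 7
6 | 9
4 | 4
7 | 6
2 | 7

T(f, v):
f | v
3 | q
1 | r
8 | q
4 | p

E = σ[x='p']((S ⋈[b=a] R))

σ filters on x, owned by the right side.
E' = (S ⋈[b=a] σ[x='p'](R))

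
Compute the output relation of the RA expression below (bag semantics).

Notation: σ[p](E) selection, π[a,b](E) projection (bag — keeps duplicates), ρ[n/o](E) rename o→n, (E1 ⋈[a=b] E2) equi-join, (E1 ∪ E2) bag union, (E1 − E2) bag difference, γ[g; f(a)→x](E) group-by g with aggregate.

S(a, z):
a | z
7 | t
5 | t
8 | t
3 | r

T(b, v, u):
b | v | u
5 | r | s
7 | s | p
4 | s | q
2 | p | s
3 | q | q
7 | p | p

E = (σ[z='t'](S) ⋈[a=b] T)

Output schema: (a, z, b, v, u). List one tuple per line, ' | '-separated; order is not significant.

Row counts bottom-up:
  S → 4
  σ[z='t'](S) → 3
  T → 6
  (σ[z='t'](S) ⋈[a=b] T) → 3

== RESULT ==
a | z | b | v | u
5 | t | 5 | r | s
7 | t | 7 | p | p
7 | t | 7 | s | p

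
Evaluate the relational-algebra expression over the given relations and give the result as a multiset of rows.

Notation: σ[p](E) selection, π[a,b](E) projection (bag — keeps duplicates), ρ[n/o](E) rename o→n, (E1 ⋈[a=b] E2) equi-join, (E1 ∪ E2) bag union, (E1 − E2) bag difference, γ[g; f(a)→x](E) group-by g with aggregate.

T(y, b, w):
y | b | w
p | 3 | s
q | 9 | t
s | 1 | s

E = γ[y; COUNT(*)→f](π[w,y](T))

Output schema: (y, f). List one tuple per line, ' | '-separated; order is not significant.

Row counts bottom-up:
  T → 3
  π[w,y](T) → 3
  γ[y; COUNT(*)→f](π[w,y](T)) → 3

== RESULT ==
y | f
p | 1
q | 1
s | 1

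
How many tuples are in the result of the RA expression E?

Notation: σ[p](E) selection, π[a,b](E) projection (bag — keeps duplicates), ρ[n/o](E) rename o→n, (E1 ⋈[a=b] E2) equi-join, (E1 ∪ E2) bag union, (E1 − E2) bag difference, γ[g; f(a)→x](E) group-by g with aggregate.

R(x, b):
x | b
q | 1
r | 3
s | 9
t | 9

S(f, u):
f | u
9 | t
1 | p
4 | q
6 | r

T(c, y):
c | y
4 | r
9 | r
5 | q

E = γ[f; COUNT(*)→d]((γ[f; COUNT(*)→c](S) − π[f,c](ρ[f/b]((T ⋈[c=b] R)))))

Per-node cardinality:
  S → 4
  γ[f; COUNT(*)→c](S) → 4
  T → 3
  R → 4
  (T ⋈[c=b] R) → 2
  ρ[f/b]((T ⋈[c=b] R)) → 2
  π[f,c](ρ[f/b]((T ⋈[c=b] R))) → 2
  (γ[f; COUNT(*)→c](S) − π[f,c](ρ[f/b]((T ⋈[c=b] R)))) → 4
  γ[f; COUNT(*)→d]((γ[f; COUNT(*)→c](S) − π[f,c](ρ[f/b]((T ⋈[c=b] R))))) → 4

|E| = 4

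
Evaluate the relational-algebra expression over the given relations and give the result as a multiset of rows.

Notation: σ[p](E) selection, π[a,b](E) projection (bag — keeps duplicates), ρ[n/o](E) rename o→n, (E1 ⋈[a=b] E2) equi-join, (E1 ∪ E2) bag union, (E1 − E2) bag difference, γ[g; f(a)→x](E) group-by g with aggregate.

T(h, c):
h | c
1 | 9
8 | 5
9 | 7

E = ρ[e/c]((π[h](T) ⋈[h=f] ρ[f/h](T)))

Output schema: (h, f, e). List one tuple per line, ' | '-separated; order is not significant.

Stepwise |·|:
  T → 3
  π[h](T) → 3
  T → 3
  ρ[f/h](T) → 3
  (π[h](T) ⋈[h=f] ρ[f/h](T)) → 3
  ρ[e/c]((π[h](T) ⋈[h=f] ρ[f/h](T))) → 3

== RESULT ==
h | f | e
1 | 1 | 9
8 | 8 | 5
9 | 9 | 7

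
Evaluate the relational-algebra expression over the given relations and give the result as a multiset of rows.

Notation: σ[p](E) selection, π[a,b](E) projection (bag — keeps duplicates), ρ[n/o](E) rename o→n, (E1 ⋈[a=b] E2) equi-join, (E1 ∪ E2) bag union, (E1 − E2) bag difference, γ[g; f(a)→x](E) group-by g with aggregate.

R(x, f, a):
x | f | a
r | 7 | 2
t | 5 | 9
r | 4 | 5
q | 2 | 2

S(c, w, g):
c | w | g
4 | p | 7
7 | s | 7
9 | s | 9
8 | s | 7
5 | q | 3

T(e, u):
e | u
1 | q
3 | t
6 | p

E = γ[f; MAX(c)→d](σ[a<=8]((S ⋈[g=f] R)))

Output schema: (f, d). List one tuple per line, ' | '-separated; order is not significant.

Subexpression sizes:
  S → 5
  R → 4
  (S ⋈[g=f] R) → 3
  σ[a<=8]((S ⋈[g=f] R)) → 3
  γ[f; MAX(c)→d](σ[a<=8]((S ⋈[g=f] R))) → 1

== RESULT ==
f | d
7 | 8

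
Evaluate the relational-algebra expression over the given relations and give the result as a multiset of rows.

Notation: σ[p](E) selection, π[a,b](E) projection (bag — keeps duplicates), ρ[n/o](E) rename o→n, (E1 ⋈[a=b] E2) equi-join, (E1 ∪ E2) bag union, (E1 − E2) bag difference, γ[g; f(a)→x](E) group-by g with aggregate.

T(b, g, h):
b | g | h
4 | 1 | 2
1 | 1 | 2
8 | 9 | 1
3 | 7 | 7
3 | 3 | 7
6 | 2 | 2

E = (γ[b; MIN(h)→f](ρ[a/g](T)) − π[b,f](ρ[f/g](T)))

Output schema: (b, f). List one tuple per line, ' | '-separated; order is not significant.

Row counts bottom-up:
  T → 6
  ρ[a/g](T) → 6
  γ[b; MIN(h)→f](ρ[a/g](T)) → 5
  T → 6
  ρ[f/g](T) → 6
  π[b,f](ρ[f/g](T)) → 6
  (γ[b; MIN(h)→f](ρ[a/g](T)) − π[b,f](ρ[f/g](T))) → 3

== RESULT ==
b | f
1 | 2
4 | 2
8 | 1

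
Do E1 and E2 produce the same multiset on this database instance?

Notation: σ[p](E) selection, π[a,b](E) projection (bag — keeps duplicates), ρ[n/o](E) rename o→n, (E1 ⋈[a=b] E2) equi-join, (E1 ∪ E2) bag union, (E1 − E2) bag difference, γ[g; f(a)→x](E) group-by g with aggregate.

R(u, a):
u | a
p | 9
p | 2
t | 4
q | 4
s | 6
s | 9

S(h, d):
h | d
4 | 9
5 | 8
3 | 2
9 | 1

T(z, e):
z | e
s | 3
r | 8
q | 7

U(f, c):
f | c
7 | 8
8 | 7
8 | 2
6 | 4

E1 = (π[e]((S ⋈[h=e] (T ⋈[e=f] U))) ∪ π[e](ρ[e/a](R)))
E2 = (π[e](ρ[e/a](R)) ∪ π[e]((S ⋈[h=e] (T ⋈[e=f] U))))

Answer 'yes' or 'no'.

E1 row counts bottom-up:
  S → 4
  T → 3
  U → 4
  (T ⋈[e=f] U) → 3
  (S ⋈[h=e] (T ⋈[e=f] U)) → 0
  π[e]((S ⋈[h=e] (T ⋈[e=f] U))) → 0
  R → 6
  ρ[e/a](R) → 6
  π[e](ρ[e/a](R)) → 6
  (π[e]((S ⋈[h=e] (T ⋈[e=f] U))) ∪ π[e](ρ[e/a](R))) → 6
E2 row counts bottom-up:
  R → 6
  ρ[e/a](R) → 6
  π[e](ρ[e/a](R)) → 6
  S → 4
  T → 3
  U → 4
  (T ⋈[e=f] U) → 3
  (S ⋈[h=e] (T ⋈[e=f] U)) → 0
  π[e]((S ⋈[h=e] (T ⋈[e=f] U))) → 0
  (π[e](ρ[e/a](R)) ∪ π[e]((S ⋈[h=e] (T ⋈[e=f] U)))) → 6

E1 and E2 produce the same multiset:
e
2
4
4
6
9
9

yes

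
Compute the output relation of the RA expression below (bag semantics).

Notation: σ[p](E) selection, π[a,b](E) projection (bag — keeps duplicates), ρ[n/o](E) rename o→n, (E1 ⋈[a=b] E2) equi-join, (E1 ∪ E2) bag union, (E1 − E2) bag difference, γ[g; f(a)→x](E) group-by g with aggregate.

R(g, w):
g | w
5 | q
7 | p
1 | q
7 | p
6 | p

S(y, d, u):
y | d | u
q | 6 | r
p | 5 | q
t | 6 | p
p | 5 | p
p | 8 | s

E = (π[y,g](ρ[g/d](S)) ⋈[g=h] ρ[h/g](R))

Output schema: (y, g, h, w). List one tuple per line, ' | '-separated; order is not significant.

Subexpression sizes:
  S → 5
  ρ[g/d](S) → 5
  π[y,g](ρ[g/d](S)) → 5
  R → 5
  ρ[h/g](R) → 5
  (π[y,g](ρ[g/d](S)) ⋈[g=h] ρ[h/g](R)) → 4

== RESULT ==
y | g | h | w
p | 5 | 5 | q
p | 5 | 5 | q
q | 6 | 6 | p
t | 6 | 6 | p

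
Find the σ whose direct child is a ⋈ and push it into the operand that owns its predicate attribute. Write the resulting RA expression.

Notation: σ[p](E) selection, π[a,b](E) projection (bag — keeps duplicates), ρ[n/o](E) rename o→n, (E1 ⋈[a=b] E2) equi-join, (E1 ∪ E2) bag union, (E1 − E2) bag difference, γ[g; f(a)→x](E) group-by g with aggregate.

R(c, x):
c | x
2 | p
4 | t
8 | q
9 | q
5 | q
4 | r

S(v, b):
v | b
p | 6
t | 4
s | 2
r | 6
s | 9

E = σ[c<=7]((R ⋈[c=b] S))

σ filters on c, owned by the left side.
E' = (σ[c<=7](R) ⋈[c=b] S)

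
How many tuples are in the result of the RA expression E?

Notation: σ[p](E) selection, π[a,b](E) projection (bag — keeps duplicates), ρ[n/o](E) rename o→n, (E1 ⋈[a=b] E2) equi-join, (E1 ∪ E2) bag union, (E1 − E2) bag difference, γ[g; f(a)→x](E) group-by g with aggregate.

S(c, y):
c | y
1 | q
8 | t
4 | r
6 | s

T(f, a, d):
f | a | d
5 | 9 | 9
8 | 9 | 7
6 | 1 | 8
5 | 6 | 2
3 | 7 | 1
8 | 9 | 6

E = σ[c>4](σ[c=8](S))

Row counts bottom-up:
  S → 4
  σ[c=8](S) → 1
  σ[c>4](σ[c=8](S)) → 1

|E| = 1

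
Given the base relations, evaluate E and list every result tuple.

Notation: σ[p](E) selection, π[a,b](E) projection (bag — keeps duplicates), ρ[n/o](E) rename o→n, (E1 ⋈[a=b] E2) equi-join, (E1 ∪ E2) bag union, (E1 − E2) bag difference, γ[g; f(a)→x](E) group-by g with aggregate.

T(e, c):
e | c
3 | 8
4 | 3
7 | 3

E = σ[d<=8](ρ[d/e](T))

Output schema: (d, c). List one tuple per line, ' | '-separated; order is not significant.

Stepwise |·|:
  T → 3
  ρ[d/e](T) → 3
  σ[d<=8](ρ[d/e](T)) → 3

== RESULT ==
d | c
3 | 8
4 | 3
7 | 3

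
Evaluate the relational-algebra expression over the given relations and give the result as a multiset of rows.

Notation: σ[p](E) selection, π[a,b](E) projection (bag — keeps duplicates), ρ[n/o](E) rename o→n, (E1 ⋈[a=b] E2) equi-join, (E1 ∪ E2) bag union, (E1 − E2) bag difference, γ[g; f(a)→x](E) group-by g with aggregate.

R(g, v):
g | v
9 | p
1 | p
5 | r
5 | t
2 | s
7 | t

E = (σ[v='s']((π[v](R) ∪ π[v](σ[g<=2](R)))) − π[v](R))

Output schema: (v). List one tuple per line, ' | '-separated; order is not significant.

Per-node cardinality:
  R → 6
  π[v](R) → 6
  R → 6
  σ[g<=2](R) → 2
  π[v](σ[g<=2](R)) → 2
  (π[v](R) ∪ π[v](σ[g<=2](R))) → 8
  σ[v='s']((π[v](R) ∪ π[v](σ[g<=2](R)))) → 2
  R → 6
  π[v](R) → 6
  (σ[v='s']((π[v](R) ∪ π[v](σ[g<=2](R)))) − π[v](R)) → 1

== RESULT ==
v
s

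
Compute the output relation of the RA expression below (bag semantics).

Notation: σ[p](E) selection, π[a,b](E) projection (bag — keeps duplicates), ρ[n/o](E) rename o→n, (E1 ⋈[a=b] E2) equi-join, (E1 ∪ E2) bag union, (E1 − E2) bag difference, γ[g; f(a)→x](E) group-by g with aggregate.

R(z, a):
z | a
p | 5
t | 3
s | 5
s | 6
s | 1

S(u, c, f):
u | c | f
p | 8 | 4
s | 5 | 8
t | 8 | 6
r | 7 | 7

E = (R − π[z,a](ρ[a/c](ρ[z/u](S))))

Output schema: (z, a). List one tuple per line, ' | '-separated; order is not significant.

Per-node cardinality:
  R → 5
  S → 4
  ρ[z/u](S) → 4
  ρ[a/c](ρ[z/u](S)) → 4
  π[z,a](ρ[a/c](ρ[z/u](S))) → 4
  (R − π[z,a](ρ[a/c](ρ[z/u](S)))) → 4

== RESULT ==
z | a
p | 5
s | 1
s | 6
t | 3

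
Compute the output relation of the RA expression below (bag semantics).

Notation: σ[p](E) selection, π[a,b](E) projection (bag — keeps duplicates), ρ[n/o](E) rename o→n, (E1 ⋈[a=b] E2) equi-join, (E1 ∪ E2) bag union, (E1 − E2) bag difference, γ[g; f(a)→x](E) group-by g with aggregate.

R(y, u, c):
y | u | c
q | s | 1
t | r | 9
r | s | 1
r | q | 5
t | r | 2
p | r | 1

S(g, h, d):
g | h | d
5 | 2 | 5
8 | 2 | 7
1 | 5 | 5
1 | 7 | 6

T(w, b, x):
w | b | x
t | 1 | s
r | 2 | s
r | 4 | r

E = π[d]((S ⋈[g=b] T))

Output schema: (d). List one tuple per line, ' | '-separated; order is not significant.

Per-node cardinality:
  S → 4
  T → 3
  (S ⋈[g=b] T) → 2
  π[d]((S ⋈[g=b] T)) → 2

== RESULT ==
d
5
6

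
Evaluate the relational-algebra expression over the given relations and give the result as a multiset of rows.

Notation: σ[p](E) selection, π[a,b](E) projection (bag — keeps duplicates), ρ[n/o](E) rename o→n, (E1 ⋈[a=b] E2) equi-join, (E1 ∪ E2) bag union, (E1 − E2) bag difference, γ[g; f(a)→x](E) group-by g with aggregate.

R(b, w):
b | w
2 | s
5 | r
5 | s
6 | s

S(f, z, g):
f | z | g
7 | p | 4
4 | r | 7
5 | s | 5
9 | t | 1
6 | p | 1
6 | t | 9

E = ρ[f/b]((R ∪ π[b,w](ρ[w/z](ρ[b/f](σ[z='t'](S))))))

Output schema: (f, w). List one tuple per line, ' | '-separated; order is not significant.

Row counts bottom-up:
  R → 4
  S → 6
  σ[z='t'](S) → 2
  ρ[b/f](σ[z='t'](S)) → 2
  ρ[w/z](ρ[b/f](σ[z='t'](S))) → 2
  π[b,w](ρ[w/z](ρ[b/f](σ[z='t'](S)))) → 2
  (R ∪ π[b,w](ρ[w/z](ρ[b/f](σ[z='t'](S))))) → 6
  ρ[f/b]((R ∪ π[b,w](ρ[w/z](ρ[b/f](σ[z='t'](S)))))) → 6

== RESULT ==
f | w
2 | s
5 | r
5 | s
6 | s
6 | t
9 | t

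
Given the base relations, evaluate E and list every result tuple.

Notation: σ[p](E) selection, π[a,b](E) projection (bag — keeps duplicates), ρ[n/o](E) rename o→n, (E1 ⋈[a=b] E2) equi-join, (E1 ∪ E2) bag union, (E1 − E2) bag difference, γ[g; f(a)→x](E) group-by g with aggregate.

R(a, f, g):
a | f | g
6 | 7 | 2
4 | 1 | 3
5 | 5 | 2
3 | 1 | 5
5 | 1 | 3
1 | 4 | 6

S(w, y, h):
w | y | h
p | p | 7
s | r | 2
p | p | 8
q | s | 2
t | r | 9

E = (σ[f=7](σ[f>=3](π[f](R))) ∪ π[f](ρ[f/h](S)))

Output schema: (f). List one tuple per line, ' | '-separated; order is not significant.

Subexpression sizes:
  R → 6
  π[f](R) → 6
  σ[f>=3](π[f](R)) → 3
  σ[f=7](σ[f>=3](π[f](R))) → 1
  S → 5
  ρ[f/h](S) → 5
  π[f](ρ[f/h](S)) → 5
  (σ[f=7](σ[f>=3](π[f](R))) ∪ π[f](ρ[f/h](S))) → 6

== RESULT ==
f
2
2
7
7
8
9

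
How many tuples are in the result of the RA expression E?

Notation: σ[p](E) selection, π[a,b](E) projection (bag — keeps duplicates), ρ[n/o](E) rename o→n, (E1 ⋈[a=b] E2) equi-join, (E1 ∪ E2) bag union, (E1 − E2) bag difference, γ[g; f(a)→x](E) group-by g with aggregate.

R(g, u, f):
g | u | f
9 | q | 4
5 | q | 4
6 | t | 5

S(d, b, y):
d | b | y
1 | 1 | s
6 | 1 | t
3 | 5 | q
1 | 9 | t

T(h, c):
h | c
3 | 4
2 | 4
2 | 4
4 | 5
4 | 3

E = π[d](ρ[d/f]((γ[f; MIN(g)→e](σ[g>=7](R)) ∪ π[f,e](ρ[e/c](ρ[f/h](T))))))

Per-node cardinality:
  R → 3
  σ[g>=7](R) → 1
  γ[f; MIN(g)→e](σ[g>=7](R)) → 1
  T → 5
  ρ[f/h](T) → 5
  ρ[e/c](ρ[f/h](T)) → 5
  π[f,e](ρ[e/c](ρ[f/h](T))) → 5
  (γ[f; MIN(g)→e](σ[g>=7](R)) ∪ π[f,e](ρ[e/c](ρ[f/h](T)))) → 6
  ρ[d/f]((γ[f; MIN(g)→e](σ[g>=7](R)) ∪ π[f,e](ρ[e/c](ρ[f/h](T))))) → 6
  π[d](ρ[d/f]((γ[f; MIN(g)→e](σ[g>=7](R)) ∪ π[f,e](ρ[e/c](ρ[f/h](T)))))) → 6

|E| = 6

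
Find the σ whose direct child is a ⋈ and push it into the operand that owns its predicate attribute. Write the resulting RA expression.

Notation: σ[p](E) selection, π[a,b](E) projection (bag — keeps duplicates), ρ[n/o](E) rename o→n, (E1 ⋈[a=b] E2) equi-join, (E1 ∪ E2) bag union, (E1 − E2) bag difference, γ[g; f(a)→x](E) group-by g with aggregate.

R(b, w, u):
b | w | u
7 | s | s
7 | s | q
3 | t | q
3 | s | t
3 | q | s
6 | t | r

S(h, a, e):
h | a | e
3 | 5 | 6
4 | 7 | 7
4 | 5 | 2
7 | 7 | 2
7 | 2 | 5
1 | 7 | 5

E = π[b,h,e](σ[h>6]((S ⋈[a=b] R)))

σ filters on h, owned by the left side.
E' = π[b,h,e]((σ[h>6](S) ⋈[a=b] R))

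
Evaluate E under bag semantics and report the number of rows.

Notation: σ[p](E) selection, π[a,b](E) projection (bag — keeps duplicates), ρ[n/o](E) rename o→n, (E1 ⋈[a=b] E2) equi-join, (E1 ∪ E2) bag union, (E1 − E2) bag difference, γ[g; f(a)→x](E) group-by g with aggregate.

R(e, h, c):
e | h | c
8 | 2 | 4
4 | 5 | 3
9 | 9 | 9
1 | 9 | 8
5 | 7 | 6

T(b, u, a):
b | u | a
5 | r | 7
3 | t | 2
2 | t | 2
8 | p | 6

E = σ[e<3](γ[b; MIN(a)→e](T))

Subexpression sizes:
  T → 4
  γ[b; MIN(a)→e](T) → 4
  σ[e<3](γ[b; MIN(a)→e](T)) → 2

|E| = 2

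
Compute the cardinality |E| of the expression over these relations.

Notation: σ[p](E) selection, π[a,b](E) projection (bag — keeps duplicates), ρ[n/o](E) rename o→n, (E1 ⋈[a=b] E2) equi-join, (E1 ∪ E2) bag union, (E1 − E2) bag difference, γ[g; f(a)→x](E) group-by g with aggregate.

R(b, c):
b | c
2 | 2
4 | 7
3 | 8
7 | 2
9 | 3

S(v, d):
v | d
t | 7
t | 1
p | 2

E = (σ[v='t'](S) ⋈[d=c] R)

Subexpression sizes:
  S → 3
  σ[v='t'](S) → 2
  R → 5
  (σ[v='t'](S) ⋈[d=c] R) → 1

|E| = 1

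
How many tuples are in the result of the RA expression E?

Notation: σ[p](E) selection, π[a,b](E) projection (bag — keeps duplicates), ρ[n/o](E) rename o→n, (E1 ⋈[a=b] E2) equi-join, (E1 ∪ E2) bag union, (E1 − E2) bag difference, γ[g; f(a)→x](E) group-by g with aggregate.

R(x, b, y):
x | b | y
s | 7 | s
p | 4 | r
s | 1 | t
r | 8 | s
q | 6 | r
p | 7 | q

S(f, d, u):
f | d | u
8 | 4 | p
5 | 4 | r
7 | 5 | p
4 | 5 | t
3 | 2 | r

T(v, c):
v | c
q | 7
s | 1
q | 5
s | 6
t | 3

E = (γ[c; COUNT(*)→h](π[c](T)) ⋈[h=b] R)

Subexpression sizes:
  T → 5
  π[c](T) → 5
  γ[c; COUNT(*)→h](π[c](T)) → 5
  R → 6
  (γ[c; COUNT(*)→h](π[c](T)) ⋈[h=b] R) → 5

|E| = 5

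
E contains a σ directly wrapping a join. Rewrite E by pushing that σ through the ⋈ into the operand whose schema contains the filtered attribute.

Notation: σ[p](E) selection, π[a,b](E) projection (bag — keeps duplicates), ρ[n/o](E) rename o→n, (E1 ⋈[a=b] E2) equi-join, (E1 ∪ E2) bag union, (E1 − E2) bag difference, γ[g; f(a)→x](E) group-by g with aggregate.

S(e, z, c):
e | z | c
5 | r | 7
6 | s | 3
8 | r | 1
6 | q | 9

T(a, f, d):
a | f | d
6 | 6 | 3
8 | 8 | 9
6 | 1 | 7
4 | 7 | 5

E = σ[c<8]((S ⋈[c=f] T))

σ filters on c, owned by the left side.
E' = (σ[c<8](S) ⋈[c=f] T)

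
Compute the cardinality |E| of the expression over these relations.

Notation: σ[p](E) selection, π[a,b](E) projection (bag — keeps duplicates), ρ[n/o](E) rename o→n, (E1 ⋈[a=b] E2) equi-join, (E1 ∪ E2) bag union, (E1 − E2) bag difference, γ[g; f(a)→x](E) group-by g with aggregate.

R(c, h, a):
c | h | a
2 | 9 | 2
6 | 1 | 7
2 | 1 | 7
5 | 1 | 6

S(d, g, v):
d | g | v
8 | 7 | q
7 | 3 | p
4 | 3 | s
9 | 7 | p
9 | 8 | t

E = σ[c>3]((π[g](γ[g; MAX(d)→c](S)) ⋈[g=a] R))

Row counts bottom-up:
  S → 5
  γ[g; MAX(d)→c](S) → 3
  π[g](γ[g; MAX(d)→c](S)) → 3
  R → 4
  (π[g](γ[g; MAX(d)→c](S)) ⋈[g=a] R) → 2
  σ[c>3]((π[g](γ[g; MAX(d)→c](S)) ⋈[g=a] R)) → 1

|E| = 1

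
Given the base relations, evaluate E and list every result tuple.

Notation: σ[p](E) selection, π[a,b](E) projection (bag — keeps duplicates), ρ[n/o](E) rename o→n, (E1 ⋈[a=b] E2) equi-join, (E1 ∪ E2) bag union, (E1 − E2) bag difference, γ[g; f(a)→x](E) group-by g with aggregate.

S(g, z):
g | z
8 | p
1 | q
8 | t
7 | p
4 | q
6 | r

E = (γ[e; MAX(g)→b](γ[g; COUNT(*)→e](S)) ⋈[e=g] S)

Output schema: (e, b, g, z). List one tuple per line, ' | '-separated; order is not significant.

Per-node cardinality:
  S → 6
  γ[g; COUNT(*)→e](S) → 5
  γ[e; MAX(g)→b](γ[g; COUNT(*)→e](S)) → 2
  S → 6
  (γ[e; MAX(g)→b](γ[g; COUNT(*)→e](S)) ⋈[e=g] S) → 1

== RESULT ==
e | b | g | z
1 | 7 | 1 | q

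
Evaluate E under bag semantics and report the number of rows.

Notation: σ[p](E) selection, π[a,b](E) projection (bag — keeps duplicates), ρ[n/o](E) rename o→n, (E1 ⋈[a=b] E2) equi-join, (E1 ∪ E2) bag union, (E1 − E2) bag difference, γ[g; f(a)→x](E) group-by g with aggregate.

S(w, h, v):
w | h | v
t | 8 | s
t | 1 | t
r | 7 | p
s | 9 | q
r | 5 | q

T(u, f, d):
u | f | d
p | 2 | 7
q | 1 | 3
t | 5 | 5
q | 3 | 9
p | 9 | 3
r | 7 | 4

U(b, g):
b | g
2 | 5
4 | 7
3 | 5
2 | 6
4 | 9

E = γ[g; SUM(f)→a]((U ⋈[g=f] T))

Per-node cardinality:
  U → 5
  T → 6
  (U ⋈[g=f] T) → 4
  γ[g; SUM(f)→a]((U ⋈[g=f] T)) → 3

|E| = 3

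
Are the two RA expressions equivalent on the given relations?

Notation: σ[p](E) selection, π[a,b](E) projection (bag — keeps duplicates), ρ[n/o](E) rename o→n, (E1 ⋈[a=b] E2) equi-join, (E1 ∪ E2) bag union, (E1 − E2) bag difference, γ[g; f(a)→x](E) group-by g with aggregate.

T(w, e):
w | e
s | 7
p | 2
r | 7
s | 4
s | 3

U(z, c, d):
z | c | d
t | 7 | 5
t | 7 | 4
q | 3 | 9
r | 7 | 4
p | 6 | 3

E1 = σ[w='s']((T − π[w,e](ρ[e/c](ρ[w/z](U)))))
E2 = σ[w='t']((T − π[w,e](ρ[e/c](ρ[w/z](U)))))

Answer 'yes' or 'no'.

E1 row counts bottom-up:
  T → 5
  U → 5
  ρ[w/z](U) → 5
  ρ[e/c](ρ[w/z](U)) → 5
  π[w,e](ρ[e/c](ρ[w/z](U))) → 5
  (T − π[w,e](ρ[e/c](ρ[w/z](U)))) → 4
  σ[w='s']((T − π[w,e](ρ[e/c](ρ[w/z](U))))) → 3
E2 row counts bottom-up:
  T → 5
  U → 5
  ρ[w/z](U) → 5
  ρ[e/c](ρ[w/z](U)) → 5
  π[w,e](ρ[e/c](ρ[w/z](U))) → 5
  (T − π[w,e](ρ[e/c](ρ[w/z](U)))) → 4
  σ[w='t']((T − π[w,e](ρ[e/c](ρ[w/z](U))))) → 0

E1 result:
w | e
s | 3
s | 4
s | 7
E2 result:
w | e
(0 rows)
Witness: ('s', 4) appears 1× in E1 but 0× in E2.

no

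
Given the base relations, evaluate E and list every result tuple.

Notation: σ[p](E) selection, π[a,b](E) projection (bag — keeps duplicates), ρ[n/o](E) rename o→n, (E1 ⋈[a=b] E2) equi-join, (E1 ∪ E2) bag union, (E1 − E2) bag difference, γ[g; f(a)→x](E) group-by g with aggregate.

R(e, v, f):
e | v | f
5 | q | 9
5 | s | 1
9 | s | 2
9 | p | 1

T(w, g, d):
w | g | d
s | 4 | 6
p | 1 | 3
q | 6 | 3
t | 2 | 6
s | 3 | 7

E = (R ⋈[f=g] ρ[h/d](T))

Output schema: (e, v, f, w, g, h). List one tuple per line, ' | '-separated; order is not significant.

Per-node cardinality:
  R → 4
  T → 5
  ρ[h/d](T) → 5
  (R ⋈[f=g] ρ[h/d](T)) → 3

== RESULT ==
e | v | f | w | g | h
5 | s | 1 | p | 1 | 3
9 | p | 1 | p | 1 | 3
9 | s | 2 | t | 2 | 6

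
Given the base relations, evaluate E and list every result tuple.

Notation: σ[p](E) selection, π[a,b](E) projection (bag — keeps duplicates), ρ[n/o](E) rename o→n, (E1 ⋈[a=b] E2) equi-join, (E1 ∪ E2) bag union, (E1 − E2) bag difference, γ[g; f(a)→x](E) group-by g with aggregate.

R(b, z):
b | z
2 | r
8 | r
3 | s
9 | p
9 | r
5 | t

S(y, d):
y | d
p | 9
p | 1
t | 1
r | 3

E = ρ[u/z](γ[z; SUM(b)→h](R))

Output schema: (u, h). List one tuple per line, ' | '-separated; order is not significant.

Row counts bottom-up:
  R → 6
  γ[z; SUM(b)→h](R) → 4
  ρ[u/z](γ[z; SUM(b)→h](R)) → 4

== RESULT ==
u | h
p | 9
r | 19
s | 3
t | 5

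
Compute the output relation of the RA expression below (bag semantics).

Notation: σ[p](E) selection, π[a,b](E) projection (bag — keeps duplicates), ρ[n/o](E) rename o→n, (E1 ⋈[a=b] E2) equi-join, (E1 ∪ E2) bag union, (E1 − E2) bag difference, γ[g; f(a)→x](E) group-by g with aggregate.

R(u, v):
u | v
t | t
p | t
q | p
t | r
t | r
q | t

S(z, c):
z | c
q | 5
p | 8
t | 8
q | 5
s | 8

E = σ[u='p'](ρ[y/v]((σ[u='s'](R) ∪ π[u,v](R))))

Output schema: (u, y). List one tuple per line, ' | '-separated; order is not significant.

Stepwise |·|:
  R → 6
  σ[u='s'](R) → 0
  R → 6
  π[u,v](R) → 6
  (σ[u='s'](R) ∪ π[u,v](R)) → 6
  ρ[y/v]((σ[u='s'](R) ∪ π[u,v](R))) → 6
  σ[u='p'](ρ[y/v]((σ[u='s'](R) ∪ π[u,v](R)))) → 1

== RESULT ==
u | y
p | t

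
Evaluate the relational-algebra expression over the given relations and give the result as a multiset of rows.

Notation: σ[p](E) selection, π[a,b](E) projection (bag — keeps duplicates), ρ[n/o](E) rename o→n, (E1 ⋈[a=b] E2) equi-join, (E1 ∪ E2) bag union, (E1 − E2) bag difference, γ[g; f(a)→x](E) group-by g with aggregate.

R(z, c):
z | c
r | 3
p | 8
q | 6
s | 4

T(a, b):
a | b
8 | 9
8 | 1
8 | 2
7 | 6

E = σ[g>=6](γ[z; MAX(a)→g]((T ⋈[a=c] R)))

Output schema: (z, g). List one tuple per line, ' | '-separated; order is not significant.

Stepwise |·|:
  T → 4
  R → 4
  (T ⋈[a=c] R) → 3
  γ[z; MAX(a)→g]((T ⋈[a=c] R)) → 1
  σ[g>=6](γ[z; MAX(a)→g]((T ⋈[a=c] R))) → 1

== RESULT ==
z | g
p | 8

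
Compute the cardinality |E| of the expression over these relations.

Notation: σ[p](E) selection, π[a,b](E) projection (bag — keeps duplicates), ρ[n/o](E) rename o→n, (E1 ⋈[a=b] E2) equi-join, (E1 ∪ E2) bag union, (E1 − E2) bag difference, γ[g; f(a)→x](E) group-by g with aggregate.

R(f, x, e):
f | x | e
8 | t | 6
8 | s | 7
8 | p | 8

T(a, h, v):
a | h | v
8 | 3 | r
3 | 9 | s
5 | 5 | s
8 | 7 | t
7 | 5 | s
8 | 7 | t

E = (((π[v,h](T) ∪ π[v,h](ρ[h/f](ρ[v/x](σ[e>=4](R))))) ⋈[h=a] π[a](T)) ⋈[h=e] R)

Per-node cardinality:
  T → 6
  π[v,h](T) → 6
  R → 3
  σ[e>=4](R) → 3
  ρ[v/x](σ[e>=4](R)) → 3
  ρ[h/f](ρ[v/x](σ[e>=4](R))) → 3
  π[v,h](ρ[h/f](ρ[v/x](σ[e>=4](R)))) → 3
  (π[v,h](T) ∪ π[v,h](ρ[h/f](ρ[v/x](σ[e>=4](R))))) → 9
  T → 6
  π[a](T) → 6
  ((π[v,h](T) ∪ π[v,h](ρ[h/f](ρ[v/x](σ[e>=4](R))))) ⋈[h=a] π[a](T)) → 14
  R → 3
  (((π[v,h](T) ∪ π[v,h](ρ[h/f](ρ[v/x](σ[e>=4](R))))) ⋈[h=a] π[a](T)) ⋈[h=e] R) → 11

|E| = 11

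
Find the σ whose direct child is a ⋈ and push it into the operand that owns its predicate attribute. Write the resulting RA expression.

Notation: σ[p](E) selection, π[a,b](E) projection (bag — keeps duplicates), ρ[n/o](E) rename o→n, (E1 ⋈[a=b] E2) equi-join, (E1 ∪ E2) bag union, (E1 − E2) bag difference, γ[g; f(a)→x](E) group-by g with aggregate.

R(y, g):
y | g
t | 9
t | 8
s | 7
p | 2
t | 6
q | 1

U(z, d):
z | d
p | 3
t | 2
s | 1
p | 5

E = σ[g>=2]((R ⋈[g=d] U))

σ filters on g, owned by the left side.
E' = (σ[g>=2](R) ⋈[g=d] U)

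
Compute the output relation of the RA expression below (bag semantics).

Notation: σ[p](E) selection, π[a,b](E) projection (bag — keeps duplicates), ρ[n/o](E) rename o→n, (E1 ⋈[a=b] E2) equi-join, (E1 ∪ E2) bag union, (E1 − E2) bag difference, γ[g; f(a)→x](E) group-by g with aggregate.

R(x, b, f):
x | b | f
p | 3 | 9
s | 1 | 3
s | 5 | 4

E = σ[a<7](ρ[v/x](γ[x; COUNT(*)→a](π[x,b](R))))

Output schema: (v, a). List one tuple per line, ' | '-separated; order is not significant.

Stepwise |·|:
  R → 3
  π[x,b](R) → 3
  γ[x; COUNT(*)→a](π[x,b](R)) → 2
  ρ[v/x](γ[x; COUNT(*)→a](π[x,b](R))) → 2
  σ[a<7](ρ[v/x](γ[x; COUNT(*)→a](π[x,b](R)))) → 2

== RESULT ==
v | a
p | 1
s | 2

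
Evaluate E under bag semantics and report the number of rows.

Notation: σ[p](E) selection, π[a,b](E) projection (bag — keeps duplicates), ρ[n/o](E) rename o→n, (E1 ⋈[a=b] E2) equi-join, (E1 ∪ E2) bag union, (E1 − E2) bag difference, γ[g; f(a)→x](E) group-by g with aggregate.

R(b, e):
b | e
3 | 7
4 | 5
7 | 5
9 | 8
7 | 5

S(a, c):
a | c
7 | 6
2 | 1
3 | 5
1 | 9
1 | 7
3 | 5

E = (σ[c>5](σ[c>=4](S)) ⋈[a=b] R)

Row counts bottom-up:
  S → 6
  σ[c>=4](S) → 5
  σ[c>5](σ[c>=4](S)) → 3
  R → 5
  (σ[c>5](σ[c>=4](S)) ⋈[a=b] R) → 2

|E| = 2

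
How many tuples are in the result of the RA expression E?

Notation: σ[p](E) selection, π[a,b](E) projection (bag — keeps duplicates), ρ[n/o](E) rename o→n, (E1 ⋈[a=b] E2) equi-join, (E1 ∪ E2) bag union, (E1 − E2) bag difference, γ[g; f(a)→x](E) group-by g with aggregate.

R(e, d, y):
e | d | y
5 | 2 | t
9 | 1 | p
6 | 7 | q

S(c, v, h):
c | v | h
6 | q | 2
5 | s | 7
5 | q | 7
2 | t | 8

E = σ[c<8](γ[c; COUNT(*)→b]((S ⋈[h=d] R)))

Subexpression sizes:
  S → 4
  R → 3
  (S ⋈[h=d] R) → 3
  γ[c; COUNT(*)→b]((S ⋈[h=d] R)) → 2
  σ[c<8](γ[c; COUNT(*)→b]((S ⋈[h=d] R))) → 2

|E| = 2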